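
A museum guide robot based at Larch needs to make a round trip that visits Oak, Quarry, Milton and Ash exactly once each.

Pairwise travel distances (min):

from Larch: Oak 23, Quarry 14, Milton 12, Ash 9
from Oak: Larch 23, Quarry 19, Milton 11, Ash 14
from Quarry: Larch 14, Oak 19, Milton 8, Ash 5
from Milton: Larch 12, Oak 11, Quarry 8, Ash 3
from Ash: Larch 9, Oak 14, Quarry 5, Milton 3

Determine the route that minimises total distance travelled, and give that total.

Shortest round trip = 56 min.

There are 12 distinct closed tours to check (reversals are equivalent).
Larch→Oak→Quarry→Milton→Ash→Larch: 23+19+8+3+9 = 62
Larch→Oak→Quarry→Ash→Milton→Larch: 23+19+5+3+12 = 62
Larch→Oak→Milton→Quarry→Ash→Larch: 23+11+8+5+9 = 56
Larch→Oak→Milton→Ash→Quarry→Larch: 23+11+3+5+14 = 56
Larch→Oak→Ash→Quarry→Milton→Larch: 23+14+5+8+12 = 62
Larch→Oak→Ash→Milton→Quarry→Larch: 23+14+3+8+14 = 62
Larch→Quarry→Oak→Milton→Ash→Larch: 14+19+11+3+9 = 56
Larch→Quarry→Oak→Ash→Milton→Larch: 14+19+14+3+12 = 62
Larch→Quarry→Milton→Oak→Ash→Larch: 14+8+11+14+9 = 56
Larch→Quarry→Ash→Oak→Milton→Larch: 14+5+14+11+12 = 56
Larch→Milton→Oak→Quarry→Ash→Larch: 12+11+19+5+9 = 56
Larch→Milton→Quarry→Oak→Ash→Larch: 12+8+19+14+9 = 62
The minimum is 56.
One optimal route: Larch → Oak → Milton → Quarry → Ash → Larch (or its reverse).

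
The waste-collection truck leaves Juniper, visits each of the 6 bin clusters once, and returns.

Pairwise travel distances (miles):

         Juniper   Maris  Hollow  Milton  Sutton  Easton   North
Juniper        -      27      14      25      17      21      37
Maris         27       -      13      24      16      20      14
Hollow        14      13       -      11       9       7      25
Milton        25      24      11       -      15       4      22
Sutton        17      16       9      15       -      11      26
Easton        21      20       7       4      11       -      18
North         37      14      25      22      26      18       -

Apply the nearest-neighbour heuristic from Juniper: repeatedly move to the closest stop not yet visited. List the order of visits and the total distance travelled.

Juniper → [Hollow:14 / Sutton:17 / Easton:21 / Milton:25 / Maris:27 / North:37] → Hollow (14)
Hollow → [Easton:7 / Sutton:9 / Milton:11 / Maris:13 / North:25] → Easton (7)
Easton → [Milton:4 / Sutton:11 / North:18 / Maris:20] → Milton (4)
Milton → [Sutton:15 / North:22 / Maris:24] → Sutton (15)
Sutton → [Maris:16 / North:26] → Maris (16)
Maris → [North:14] → North (14)
Return North→Juniper: 37.
Total = 14 + 7 + 4 + 15 + 16 + 14 + 37 = 107.

Nearest-neighbour total = 107 miles; route Juniper → Hollow → Easton → Milton → Sutton → Maris → North → Juniper.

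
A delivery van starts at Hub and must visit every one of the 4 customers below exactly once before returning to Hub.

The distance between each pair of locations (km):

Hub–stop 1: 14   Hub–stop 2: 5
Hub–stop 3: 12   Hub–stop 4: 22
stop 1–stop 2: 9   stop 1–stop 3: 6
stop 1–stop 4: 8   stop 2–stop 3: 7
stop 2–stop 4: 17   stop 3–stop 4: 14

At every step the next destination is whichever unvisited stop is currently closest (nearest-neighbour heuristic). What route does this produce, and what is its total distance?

Hub → [stop 2:5 / stop 3:12 / stop 1:14 / stop 4:22] → stop 2 (5)
stop 2 → [stop 3:7 / stop 1:9 / stop 4:17] → stop 3 (7)
stop 3 → [stop 1:6 / stop 4:14] → stop 1 (6)
stop 1 → [stop 4:8] → stop 4 (8)
Return stop 4→Hub: 22.
Total = 5 + 7 + 6 + 8 + 22 = 48.

Nearest-neighbour total = 48 km; route Hub → stop 2 → stop 3 → stop 1 → stop 4 → Hub.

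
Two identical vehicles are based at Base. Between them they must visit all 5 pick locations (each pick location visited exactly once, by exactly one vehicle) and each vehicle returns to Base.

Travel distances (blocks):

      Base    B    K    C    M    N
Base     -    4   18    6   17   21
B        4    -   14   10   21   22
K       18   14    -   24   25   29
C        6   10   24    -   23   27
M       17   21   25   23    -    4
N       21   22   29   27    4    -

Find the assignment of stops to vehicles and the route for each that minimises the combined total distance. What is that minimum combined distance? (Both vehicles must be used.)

Minimum combined distance: 80 blocks.

Try each way of splitting the stops between the two vehicles (each non-empty) and, for each split, find the best tour for each vehicle:
  {B} + {K, C, M, N}: 8 + 80 = 88
  {K} + {B, C, M, N}: 36 + 59 = 95
  {B, K} + {C, M, N}: 36 + 54 = 90
  {C} + {B, K, M, N}: 12 + 68 = 80
  {B, C} + {K, M, N}: 20 + 68 = 88
  {K, C} + {B, M, N}: 48 + 47 = 95
  … (15 splits in total)
Best: vehicle 1 Base → C → Base = 12; vehicle 2 Base → B → K → M → N → Base = 68; combined 80.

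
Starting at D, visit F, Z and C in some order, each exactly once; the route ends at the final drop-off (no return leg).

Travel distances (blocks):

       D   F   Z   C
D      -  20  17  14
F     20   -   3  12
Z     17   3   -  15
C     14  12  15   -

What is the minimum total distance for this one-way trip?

Minimum one-way distance = 29 blocks.

There are 3! = 6 possible orderings.
D → F → Z → C: 20+3+15 = 38
D → F → C → Z: 20+12+15 = 47
D → Z → F → C: 17+3+12 = 32
D → Z → C → F: 17+15+12 = 44
D → C → F → Z: 14+12+3 = 29
D → C → Z → F: 14+15+3 = 32
The minimum is 29.
One shortest path: D → C → F → Z.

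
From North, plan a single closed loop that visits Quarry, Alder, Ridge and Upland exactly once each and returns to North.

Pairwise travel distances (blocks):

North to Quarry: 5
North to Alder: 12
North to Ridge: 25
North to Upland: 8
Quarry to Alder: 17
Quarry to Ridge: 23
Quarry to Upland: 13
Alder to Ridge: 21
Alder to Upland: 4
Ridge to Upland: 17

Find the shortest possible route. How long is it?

With 4 stops there are 4!/2 = 12 distinct round trips (a route and its reverse cost the same).
North-Quarry-Alder-Ridge-Upland-North: 5+17+21+17+8 = 68
North-Quarry-Alder-Upland-Ridge-North: 5+17+4+17+25 = 68
North-Quarry-Ridge-Alder-Upland-North: 5+23+21+4+8 = 61
North-Quarry-Ridge-Upland-Alder-North: 5+23+17+4+12 = 61
North-Quarry-Upland-Alder-Ridge-North: 5+13+4+21+25 = 68
North-Quarry-Upland-Ridge-Alder-North: 5+13+17+21+12 = 68
North-Alder-Quarry-Ridge-Upland-North: 12+17+23+17+8 = 77
North-Alder-Quarry-Upland-Ridge-North: 12+17+13+17+25 = 84
North-Alder-Ridge-Quarry-Upland-North: 12+21+23+13+8 = 77
North-Alder-Upland-Quarry-Ridge-North: 12+4+13+23+25 = 77
North-Ridge-Quarry-Alder-Upland-North: 25+23+17+4+8 = 77
North-Ridge-Alder-Quarry-Upland-North: 25+21+17+13+8 = 84
The minimum is 61.
One optimal route: North → Quarry → Ridge → Alder → Upland → North (or its reverse).

Shortest round trip = 61 blocks.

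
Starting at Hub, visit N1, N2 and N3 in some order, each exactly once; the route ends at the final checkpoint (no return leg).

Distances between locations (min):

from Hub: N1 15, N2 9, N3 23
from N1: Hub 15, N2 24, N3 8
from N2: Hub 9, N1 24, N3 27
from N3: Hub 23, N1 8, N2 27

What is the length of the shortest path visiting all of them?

There are 3! = 6 possible orderings.
Hub→N1→N2→N3: 15+24+27 = 66
Hub→N1→N3→N2: 15+8+27 = 50
Hub→N2→N1→N3: 9+24+8 = 41
Hub→N2→N3→N1: 9+27+8 = 44
Hub→N3→N1→N2: 23+8+24 = 55
Hub→N3→N2→N1: 23+27+24 = 74
The minimum is 41.
One shortest path: Hub → N2 → N1 → N3.

Shortest open route: 41 min.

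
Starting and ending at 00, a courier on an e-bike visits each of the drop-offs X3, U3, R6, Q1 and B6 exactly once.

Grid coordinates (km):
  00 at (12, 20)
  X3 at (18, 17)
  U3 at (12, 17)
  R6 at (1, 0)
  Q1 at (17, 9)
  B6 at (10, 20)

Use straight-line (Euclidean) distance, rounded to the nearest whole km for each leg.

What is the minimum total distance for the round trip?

With 5 stops there are 5!/2 = 60 distinct round trips (a route and its reverse cost the same).
00 - X3 - U3 - R6 - Q1 - B6 - 00: 7+6+20+18+13+2 = 66
00 - X3 - U3 - R6 - B6 - Q1 - 00: 7+6+20+22+13+12 = 80
00 - X3 - U3 - Q1 - R6 - B6 - 00: 7+6+9+18+22+2 = 64
00 - X3 - U3 - Q1 - B6 - R6 - 00: 7+6+9+13+22+23 = 80
00 - X3 - U3 - B6 - R6 - Q1 - 00: 7+6+4+22+18+12 = 69
00 - X3 - U3 - B6 - Q1 - R6 - 00: 7+6+4+13+18+23 = 71
00 - X3 - R6 - U3 - Q1 - B6 - 00: 7+24+20+9+13+2 = 75
00 - X3 - R6 - U3 - B6 - Q1 - 00: 7+24+20+4+13+12 = 80
00 - X3 - R6 - Q1 - U3 - B6 - 00: 7+24+18+9+4+2 = 64
00 - X3 - R6 - Q1 - B6 - U3 - 00: 7+24+18+13+4+3 = 69
00 - X3 - R6 - B6 - U3 - Q1 - 00: 7+24+22+4+9+12 = 78
00 - X3 - R6 - B6 - Q1 - U3 - 00: 7+24+22+13+9+3 = 78
00 - X3 - Q1 - U3 - R6 - B6 - 00: 7+8+9+20+22+2 = 68
00 - X3 - Q1 - U3 - B6 - R6 - 00: 7+8+9+4+22+23 = 73
… (46 more)
00 - X3 - Q1 - R6 - U3 - B6 - 00: 7+8+18+20+4+2 = 59  ← best
The minimum is 59.
One optimal route: 00 → X3 → Q1 → R6 → U3 → B6 → 00 (or its reverse).

Shortest round trip = 59 km.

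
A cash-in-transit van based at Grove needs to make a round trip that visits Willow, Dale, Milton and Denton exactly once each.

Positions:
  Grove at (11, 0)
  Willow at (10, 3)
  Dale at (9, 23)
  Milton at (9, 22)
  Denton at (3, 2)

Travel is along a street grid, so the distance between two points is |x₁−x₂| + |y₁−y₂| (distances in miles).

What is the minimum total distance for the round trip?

Minimum total distance: 62 miles.

Grove → Willow → Dale → Milton → Denton → Grove: 4+21+1+26+10 = 62
Grove → Willow → Dale → Denton → Milton → Grove: 4+21+27+26+24 = 102
Grove → Willow → Milton → Dale → Denton → Grove: 4+20+1+27+10 = 62
Grove → Willow → Milton → Denton → Dale → Grove: 4+20+26+27+25 = 102
Grove → Willow → Denton → Dale → Milton → Grove: 4+8+27+1+24 = 64
Grove → Willow → Denton → Milton → Dale → Grove: 4+8+26+1+25 = 64
Grove → Dale → Willow → Milton → Denton → Grove: 25+21+20+26+10 = 102
Grove → Dale → Willow → Denton → Milton → Grove: 25+21+8+26+24 = 104
Grove → Dale → Milton → Willow → Denton → Grove: 25+1+20+8+10 = 64
Grove → Dale → Denton → Willow → Milton → Grove: 25+27+8+20+24 = 104
Grove → Milton → Willow → Dale → Denton → Grove: 24+20+21+27+10 = 102
Grove → Milton → Dale → Willow → Denton → Grove: 24+1+21+8+10 = 64
The minimum is 62.
One optimal route: Grove → Willow → Dale → Milton → Denton → Grove (or its reverse).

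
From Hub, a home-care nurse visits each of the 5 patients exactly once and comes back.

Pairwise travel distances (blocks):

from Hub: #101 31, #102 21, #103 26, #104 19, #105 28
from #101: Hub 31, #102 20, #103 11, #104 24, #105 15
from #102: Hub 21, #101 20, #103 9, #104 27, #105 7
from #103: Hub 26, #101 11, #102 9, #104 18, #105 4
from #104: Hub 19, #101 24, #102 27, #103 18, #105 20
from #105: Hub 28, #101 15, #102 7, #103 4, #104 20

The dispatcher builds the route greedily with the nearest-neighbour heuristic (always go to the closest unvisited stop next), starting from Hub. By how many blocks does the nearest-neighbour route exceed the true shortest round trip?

Hub: #104=19, #102=21, #103=26, #105=28, #101=31 ⇒ #104
#104: #103=18, #105=20, #101=24, #102=27 ⇒ #103
#103: #105=4, #102=9, #101=11 ⇒ #105
#105: #102=7, #101=15 ⇒ #102
#102: #101=20 ⇒ #101
NN route Hub → #104 → #103 → #105 → #102 → #101 → Hub costs 99.
Optimal: Hub → #102 → #105 → #103 → #101 → #104 → Hub costs 86 (by enumerating all 60 distinct tours).
Excess = 99 − 86 = 13.

The nearest-neighbour route is 13 blocks longer than optimal.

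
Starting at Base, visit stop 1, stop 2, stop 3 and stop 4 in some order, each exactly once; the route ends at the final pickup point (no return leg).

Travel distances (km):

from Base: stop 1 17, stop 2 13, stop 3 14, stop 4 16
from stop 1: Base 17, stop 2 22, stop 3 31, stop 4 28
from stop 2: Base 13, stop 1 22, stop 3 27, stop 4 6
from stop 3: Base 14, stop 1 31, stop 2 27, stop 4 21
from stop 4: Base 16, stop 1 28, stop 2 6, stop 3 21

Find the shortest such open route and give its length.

There are 4! = 24 possible orderings.
Base→stop 1→stop 2→stop 3→stop 4: 17+22+27+21 = 87
Base→stop 1→stop 2→stop 4→stop 3: 17+22+6+21 = 66
Base→stop 1→stop 3→stop 2→stop 4: 17+31+27+6 = 81
Base→stop 1→stop 3→stop 4→stop 2: 17+31+21+6 = 75
Base→stop 1→stop 4→stop 2→stop 3: 17+28+6+27 = 78
Base→stop 1→stop 4→stop 3→stop 2: 17+28+21+27 = 93
Base→stop 2→stop 1→stop 3→stop 4: 13+22+31+21 = 87
Base→stop 2→stop 1→stop 4→stop 3: 13+22+28+21 = 84
Base→stop 2→stop 3→stop 1→stop 4: 13+27+31+28 = 99
Base→stop 2→stop 3→stop 4→stop 1: 13+27+21+28 = 89
Base→stop 2→stop 4→stop 1→stop 3: 13+6+28+31 = 78
Base→stop 2→stop 4→stop 3→stop 1: 13+6+21+31 = 71
Base→stop 3→stop 1→stop 2→stop 4: 14+31+22+6 = 73
Base→stop 3→stop 1→stop 4→stop 2: 14+31+28+6 = 79
… (10 more)
Base→stop 3→stop 4→stop 2→stop 1: 14+21+6+22 = 63  ← best
The minimum is 63.
One shortest path: Base → stop 3 → stop 4 → stop 2 → stop 1.

Shortest open route: 63 km.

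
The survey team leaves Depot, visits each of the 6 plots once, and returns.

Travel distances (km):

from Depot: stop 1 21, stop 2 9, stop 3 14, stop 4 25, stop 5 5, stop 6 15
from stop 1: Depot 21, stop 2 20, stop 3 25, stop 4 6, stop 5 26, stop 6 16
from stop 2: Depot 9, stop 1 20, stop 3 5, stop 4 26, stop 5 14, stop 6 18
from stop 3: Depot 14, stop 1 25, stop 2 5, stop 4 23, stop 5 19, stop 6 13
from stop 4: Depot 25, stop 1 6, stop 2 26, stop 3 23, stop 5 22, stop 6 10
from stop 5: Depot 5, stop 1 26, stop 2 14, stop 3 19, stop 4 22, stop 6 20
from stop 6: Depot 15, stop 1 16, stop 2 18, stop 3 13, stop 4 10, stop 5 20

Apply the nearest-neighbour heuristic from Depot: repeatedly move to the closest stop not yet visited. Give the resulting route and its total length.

Depot → [stop 5:5 / stop 2:9 / stop 3:14 / stop 6:15 / stop 1:21 / stop 4:25] → stop 5 (5)
stop 5 → [stop 2:14 / stop 3:19 / stop 6:20 / stop 4:22 / stop 1:26] → stop 2 (14)
stop 2 → [stop 3:5 / stop 6:18 / stop 1:20 / stop 4:26] → stop 3 (5)
stop 3 → [stop 6:13 / stop 4:23 / stop 1:25] → stop 6 (13)
stop 6 → [stop 4:10 / stop 1:16] → stop 4 (10)
stop 4 → [stop 1:6] → stop 1 (6)
Return stop 1→Depot: 21.
Total = 5 + 14 + 5 + 13 + 10 + 6 + 21 = 74.

74 km along Depot → stop 5 → stop 2 → stop 3 → stop 6 → stop 4 → stop 1 → Depot.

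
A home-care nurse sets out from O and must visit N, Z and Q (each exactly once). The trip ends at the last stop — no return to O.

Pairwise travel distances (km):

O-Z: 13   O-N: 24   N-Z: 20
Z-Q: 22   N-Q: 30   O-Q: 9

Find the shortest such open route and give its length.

Shortest open route: 51 km.

There are 3! = 6 possible orderings.
O - N - Z - Q: 24+20+22 = 66
O - N - Q - Z: 24+30+22 = 76
O - Z - N - Q: 13+20+30 = 63
O - Z - Q - N: 13+22+30 = 65
O - Q - N - Z: 9+30+20 = 59
O - Q - Z - N: 9+22+20 = 51
The minimum is 51.
One shortest path: O → Q → Z → N.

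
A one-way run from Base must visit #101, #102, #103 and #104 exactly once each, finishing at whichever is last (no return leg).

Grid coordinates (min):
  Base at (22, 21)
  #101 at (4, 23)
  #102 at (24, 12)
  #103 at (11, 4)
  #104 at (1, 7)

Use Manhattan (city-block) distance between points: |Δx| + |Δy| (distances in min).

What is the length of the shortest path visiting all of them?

Minimum one-way distance = 64 min.

There are 4! = 24 possible orderings.
Base → #101 → #102 → #103 → #104: 20+31+21+13 = 85
Base → #101 → #102 → #104 → #103: 20+31+28+13 = 92
Base → #101 → #103 → #102 → #104: 20+26+21+28 = 95
Base → #101 → #103 → #104 → #102: 20+26+13+28 = 87
Base → #101 → #104 → #102 → #103: 20+19+28+21 = 88
Base → #101 → #104 → #103 → #102: 20+19+13+21 = 73
Base → #102 → #101 → #103 → #104: 11+31+26+13 = 81
Base → #102 → #101 → #104 → #103: 11+31+19+13 = 74
Base → #102 → #103 → #101 → #104: 11+21+26+19 = 77
Base → #102 → #103 → #104 → #101: 11+21+13+19 = 64
Base → #102 → #104 → #101 → #103: 11+28+19+26 = 84
Base → #102 → #104 → #103 → #101: 11+28+13+26 = 78
Base → #103 → #101 → #102 → #104: 28+26+31+28 = 113
Base → #103 → #101 → #104 → #102: 28+26+19+28 = 101
… (10 more)
The minimum is 64.
One shortest path: Base → #102 → #103 → #104 → #101.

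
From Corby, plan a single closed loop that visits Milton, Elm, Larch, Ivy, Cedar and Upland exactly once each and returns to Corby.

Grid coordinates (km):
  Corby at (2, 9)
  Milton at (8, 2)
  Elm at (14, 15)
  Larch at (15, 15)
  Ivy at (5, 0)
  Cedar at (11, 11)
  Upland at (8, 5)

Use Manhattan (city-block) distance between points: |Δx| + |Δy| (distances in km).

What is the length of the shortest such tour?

Shortest round trip = 56 km.

There are 360 distinct closed tours to check (reversals are equivalent).
Corby→Milton→Elm→Larch→Ivy→Cedar→Upland→Corby: 13+19+1+25+17+9+10 = 94
Corby→Milton→Elm→Larch→Ivy→Upland→Cedar→Corby: 13+19+1+25+8+9+11 = 86
Corby→Milton→Elm→Larch→Cedar→Ivy→Upland→Corby: 13+19+1+8+17+8+10 = 76
Corby→Milton→Elm→Larch→Cedar→Upland→Ivy→Corby: 13+19+1+8+9+8+12 = 70
Corby→Milton→Elm→Larch→Upland→Ivy→Cedar→Corby: 13+19+1+17+8+17+11 = 86
Corby→Milton→Elm→Larch→Upland→Cedar→Ivy→Corby: 13+19+1+17+9+17+12 = 88
Corby→Milton→Elm→Ivy→Larch→Cedar→Upland→Corby: 13+19+24+25+8+9+10 = 108
Corby→Milton→Elm→Ivy→Larch→Upland→Cedar→Corby: 13+19+24+25+17+9+11 = 118
… (352 more)
Corby→Elm→Larch→Cedar→Upland→Milton→Ivy→Corby: 18+1+8+9+3+5+12 = 56  ← best
The minimum is 56.
One optimal route: Corby → Elm → Larch → Cedar → Upland → Milton → Ivy → Corby (or its reverse).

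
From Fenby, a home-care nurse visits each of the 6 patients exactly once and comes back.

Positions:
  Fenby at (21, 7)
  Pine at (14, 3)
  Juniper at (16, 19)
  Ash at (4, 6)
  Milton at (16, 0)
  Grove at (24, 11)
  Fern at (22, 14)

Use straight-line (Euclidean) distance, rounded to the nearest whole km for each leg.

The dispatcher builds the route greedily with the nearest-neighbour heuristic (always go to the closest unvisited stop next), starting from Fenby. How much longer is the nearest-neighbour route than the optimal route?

From Fenby: Grove=5, Fern=7, Pine=8, Milton=9, Juniper=13, Ash=17 → choose Grove (5).
From Grove: Fern=4, Juniper=11, Pine=13, Milton=14, Ash=21 → choose Fern (4).
From Fern: Juniper=8, Pine=14, Milton=15, Ash=20 → choose Juniper (8).
From Juniper: Pine=16, Ash=18, Milton=19 → choose Pine (16).
From Pine: Milton=4, Ash=10 → choose Milton (4).
From Milton: Ash=13 → choose Ash (13).
NN route Fenby → Grove → Fern → Juniper → Pine → Milton → Ash → Fenby costs 67.
Optimal: Fenby → Milton → Pine → Ash → Juniper → Fern → Grove → Fenby costs 58 (by enumerating all 360 distinct tours).
Excess = 67 − 58 = 9.

The nearest-neighbour route is 9 km longer than optimal.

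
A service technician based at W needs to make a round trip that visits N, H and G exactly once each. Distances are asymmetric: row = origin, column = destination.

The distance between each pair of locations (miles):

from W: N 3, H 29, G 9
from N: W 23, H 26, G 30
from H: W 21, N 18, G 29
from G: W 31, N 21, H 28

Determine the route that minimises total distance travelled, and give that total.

W - N - H - G - W: 3+26+29+31 = 89
W - N - G - H - W: 3+30+28+21 = 82
W - H - N - G - W: 29+18+30+31 = 108
W - H - G - N - W: 29+29+21+23 = 102
W - G - N - H - W: 9+21+26+21 = 77
W - G - H - N - W: 9+28+18+23 = 78
The minimum is 77.
One optimal route: W → G → N → H → W.

77 miles — the shortest possible round trip.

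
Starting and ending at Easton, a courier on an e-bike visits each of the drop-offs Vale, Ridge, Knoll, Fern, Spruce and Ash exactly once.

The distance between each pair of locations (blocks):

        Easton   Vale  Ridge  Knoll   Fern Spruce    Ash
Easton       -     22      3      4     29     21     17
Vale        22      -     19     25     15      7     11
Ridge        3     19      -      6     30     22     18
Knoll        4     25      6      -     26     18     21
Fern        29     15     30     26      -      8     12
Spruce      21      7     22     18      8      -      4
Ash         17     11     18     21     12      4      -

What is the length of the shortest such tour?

Easton → Vale → Ridge → Knoll → Fern → Spruce → Ash → Easton: 22+19+6+26+8+4+17 = 102
Easton → Vale → Ridge → Knoll → Fern → Ash → Spruce → Easton: 22+19+6+26+12+4+21 = 110
Easton → Vale → Ridge → Knoll → Spruce → Fern → Ash → Easton: 22+19+6+18+8+12+17 = 102
Easton → Vale → Ridge → Knoll → Spruce → Ash → Fern → Easton: 22+19+6+18+4+12+29 = 110
Easton → Vale → Ridge → Knoll → Ash → Fern → Spruce → Easton: 22+19+6+21+12+8+21 = 109
Easton → Vale → Ridge → Knoll → Ash → Spruce → Fern → Easton: 22+19+6+21+4+8+29 = 109
Easton → Vale → Ridge → Fern → Knoll → Spruce → Ash → Easton: 22+19+30+26+18+4+17 = 136
Easton → Vale → Ridge → Fern → Knoll → Ash → Spruce → Easton: 22+19+30+26+21+4+21 = 143
… (352 more)
Easton → Knoll → Ridge → Vale → Fern → Spruce → Ash → Easton: 4+6+19+15+8+4+17 = 73  ← best
The minimum is 73.
One optimal route: Easton → Knoll → Ridge → Vale → Fern → Spruce → Ash → Easton (or its reverse).

Minimum total distance: 73 blocks.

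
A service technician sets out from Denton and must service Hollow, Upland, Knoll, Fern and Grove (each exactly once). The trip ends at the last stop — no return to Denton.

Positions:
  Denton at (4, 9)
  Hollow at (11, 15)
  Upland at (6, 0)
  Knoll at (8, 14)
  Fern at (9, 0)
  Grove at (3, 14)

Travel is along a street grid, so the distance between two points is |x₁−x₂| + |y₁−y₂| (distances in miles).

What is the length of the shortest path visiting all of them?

Shortest open route: 35 miles.

There are 5! = 120 possible orderings.
Denton - Hollow - Upland - Knoll - Fern - Grove: 13+20+16+15+20 = 84
Denton - Hollow - Upland - Knoll - Grove - Fern: 13+20+16+5+20 = 74
Denton - Hollow - Upland - Fern - Knoll - Grove: 13+20+3+15+5 = 56
Denton - Hollow - Upland - Fern - Grove - Knoll: 13+20+3+20+5 = 61
Denton - Hollow - Upland - Grove - Knoll - Fern: 13+20+17+5+15 = 70
Denton - Hollow - Upland - Grove - Fern - Knoll: 13+20+17+20+15 = 85
Denton - Hollow - Knoll - Upland - Fern - Grove: 13+4+16+3+20 = 56
Denton - Hollow - Knoll - Upland - Grove - Fern: 13+4+16+17+20 = 70
Denton - Hollow - Knoll - Fern - Upland - Grove: 13+4+15+3+17 = 52
Denton - Hollow - Knoll - Fern - Grove - Upland: 13+4+15+20+17 = 69
Denton - Hollow - Knoll - Grove - Upland - Fern: 13+4+5+17+3 = 42
Denton - Hollow - Knoll - Grove - Fern - Upland: 13+4+5+20+3 = 45
Denton - Hollow - Fern - Upland - Knoll - Grove: 13+17+3+16+5 = 54
Denton - Hollow - Fern - Upland - Grove - Knoll: 13+17+3+17+5 = 55
… (106 more)
Denton - Grove - Knoll - Hollow - Fern - Upland: 6+5+4+17+3 = 35  ← best
The minimum is 35.
One shortest path: Denton → Grove → Knoll → Hollow → Fern → Upland.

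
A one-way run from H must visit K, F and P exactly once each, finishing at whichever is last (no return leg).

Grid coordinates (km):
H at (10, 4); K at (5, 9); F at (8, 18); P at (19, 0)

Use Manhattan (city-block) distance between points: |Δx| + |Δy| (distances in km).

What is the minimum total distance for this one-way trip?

There are 3! = 6 possible orderings.
H - K - F - P: 10+12+29 = 51
H - K - P - F: 10+23+29 = 62
H - F - K - P: 16+12+23 = 51
H - F - P - K: 16+29+23 = 68
H - P - K - F: 13+23+12 = 48
H - P - F - K: 13+29+12 = 54
The minimum is 48.
One shortest path: H → P → K → F.

Shortest open route: 48 km.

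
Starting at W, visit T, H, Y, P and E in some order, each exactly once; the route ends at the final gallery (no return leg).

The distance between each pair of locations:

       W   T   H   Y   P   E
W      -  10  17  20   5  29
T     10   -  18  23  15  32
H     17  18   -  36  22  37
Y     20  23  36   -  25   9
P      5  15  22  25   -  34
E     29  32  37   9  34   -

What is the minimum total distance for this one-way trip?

Shortest open route: 77.

There are 5! = 120 possible orderings.
W → T → H → Y → P → E: 10+18+36+25+34 = 123
W → T → H → Y → E → P: 10+18+36+9+34 = 107
W → T → H → P → Y → E: 10+18+22+25+9 = 84
W → T → H → P → E → Y: 10+18+22+34+9 = 93
W → T → H → E → Y → P: 10+18+37+9+25 = 99
W → T → H → E → P → Y: 10+18+37+34+25 = 124
W → T → Y → H → P → E: 10+23+36+22+34 = 125
W → T → Y → H → E → P: 10+23+36+37+34 = 140
W → T → Y → P → H → E: 10+23+25+22+37 = 117
W → T → Y → P → E → H: 10+23+25+34+37 = 129
W → T → Y → E → H → P: 10+23+9+37+22 = 101
W → T → Y → E → P → H: 10+23+9+34+22 = 98
W → T → P → H → Y → E: 10+15+22+36+9 = 92
W → T → P → H → E → Y: 10+15+22+37+9 = 93
… (106 more)
W → P → H → T → Y → E: 5+22+18+23+9 = 77  ← best
The minimum is 77.
One shortest path: W → P → H → T → Y → E.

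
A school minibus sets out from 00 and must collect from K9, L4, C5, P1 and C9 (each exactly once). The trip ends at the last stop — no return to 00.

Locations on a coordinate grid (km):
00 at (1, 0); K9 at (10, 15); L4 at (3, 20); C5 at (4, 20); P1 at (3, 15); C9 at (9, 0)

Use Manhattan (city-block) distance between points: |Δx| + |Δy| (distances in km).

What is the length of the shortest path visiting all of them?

There are 5! = 120 possible orderings.
00→K9→L4→C5→P1→C9: 24+12+1+6+21 = 64
00→K9→L4→C5→C9→P1: 24+12+1+25+21 = 83
00→K9→L4→P1→C5→C9: 24+12+5+6+25 = 72
00→K9→L4→P1→C9→C5: 24+12+5+21+25 = 87
00→K9→L4→C9→C5→P1: 24+12+26+25+6 = 93
00→K9→L4→C9→P1→C5: 24+12+26+21+6 = 89
00→K9→C5→L4→P1→C9: 24+11+1+5+21 = 62
00→K9→C5→L4→C9→P1: 24+11+1+26+21 = 83
00→K9→C5→P1→L4→C9: 24+11+6+5+26 = 72
00→K9→C5→P1→C9→L4: 24+11+6+21+26 = 88
00→K9→C5→C9→L4→P1: 24+11+25+26+5 = 91
00→K9→C5→C9→P1→L4: 24+11+25+21+5 = 86
00→K9→P1→L4→C5→C9: 24+7+5+1+25 = 62
00→K9→P1→L4→C9→C5: 24+7+5+26+25 = 87
… (106 more)
00→C9→K9→P1→L4→C5: 8+16+7+5+1 = 37  ← best
The minimum is 37.
One shortest path: 00 → C9 → K9 → P1 → L4 → C5.

37 km — the minimum one-way total.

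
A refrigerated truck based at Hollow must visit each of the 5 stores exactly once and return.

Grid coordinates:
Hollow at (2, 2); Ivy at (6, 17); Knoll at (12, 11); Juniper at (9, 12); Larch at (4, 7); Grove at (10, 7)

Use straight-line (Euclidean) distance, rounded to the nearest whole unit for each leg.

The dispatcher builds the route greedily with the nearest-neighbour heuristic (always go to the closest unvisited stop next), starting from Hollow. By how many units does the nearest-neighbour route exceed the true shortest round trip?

The nearest-neighbour route is 3 longer than optimal.

From Hollow: Larch=5, Grove=9, Juniper=12, Knoll=13, Ivy=16 → choose Larch (5).
From Larch: Grove=6, Juniper=7, Knoll=9, Ivy=10 → choose Grove (6).
From Grove: Knoll=4, Juniper=5, Ivy=11 → choose Knoll (4).
From Knoll: Juniper=3, Ivy=8 → choose Juniper (3).
From Juniper: Ivy=6 → choose Ivy (6).
NN route Hollow → Larch → Grove → Knoll → Juniper → Ivy → Hollow costs 40.
Optimal: Hollow → Larch → Ivy → Juniper → Knoll → Grove → Hollow costs 37 (by enumerating all 60 distinct tours).
Excess = 40 − 37 = 3.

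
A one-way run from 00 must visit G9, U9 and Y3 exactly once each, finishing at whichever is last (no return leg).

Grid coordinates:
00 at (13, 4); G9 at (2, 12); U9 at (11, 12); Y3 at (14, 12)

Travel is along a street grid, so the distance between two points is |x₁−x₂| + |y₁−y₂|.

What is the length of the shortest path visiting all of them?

Minimum one-way distance = 21.

There are 3! = 6 possible orderings.
00→G9→U9→Y3: 19+9+3 = 31
00→G9→Y3→U9: 19+12+3 = 34
00→U9→G9→Y3: 10+9+12 = 31
00→U9→Y3→G9: 10+3+12 = 25
00→Y3→G9→U9: 9+12+9 = 30
00→Y3→U9→G9: 9+3+9 = 21
The minimum is 21.
One shortest path: 00 → Y3 → U9 → G9.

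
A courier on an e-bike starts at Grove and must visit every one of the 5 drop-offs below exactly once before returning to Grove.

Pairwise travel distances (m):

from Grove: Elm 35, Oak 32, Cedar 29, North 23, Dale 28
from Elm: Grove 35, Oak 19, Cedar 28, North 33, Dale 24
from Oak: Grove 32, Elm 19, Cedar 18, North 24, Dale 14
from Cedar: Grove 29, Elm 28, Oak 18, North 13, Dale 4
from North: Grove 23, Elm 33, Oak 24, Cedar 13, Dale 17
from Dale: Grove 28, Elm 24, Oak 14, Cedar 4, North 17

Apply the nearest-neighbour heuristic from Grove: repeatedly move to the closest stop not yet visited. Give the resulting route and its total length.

Grove → [North:23 / Dale:28 / Cedar:29 / Oak:32 / Elm:35] → North (23)
North → [Cedar:13 / Dale:17 / Oak:24 / Elm:33] → Cedar (13)
Cedar → [Dale:4 / Oak:18 / Elm:28] → Dale (4)
Dale → [Oak:14 / Elm:24] → Oak (14)
Oak → [Elm:19] → Elm (19)
Return Elm→Grove: 35.
Total = 23 + 13 + 4 + 14 + 19 + 35 = 108.

108 m along Grove → North → Cedar → Dale → Oak → Elm → Grove.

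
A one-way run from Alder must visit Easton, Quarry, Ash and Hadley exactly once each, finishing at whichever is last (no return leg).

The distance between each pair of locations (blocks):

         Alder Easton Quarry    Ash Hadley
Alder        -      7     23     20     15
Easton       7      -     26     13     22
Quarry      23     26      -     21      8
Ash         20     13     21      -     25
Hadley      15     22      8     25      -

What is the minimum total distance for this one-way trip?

There are 4! = 24 possible orderings.
Alder - Easton - Quarry - Ash - Hadley: 7+26+21+25 = 79
Alder - Easton - Quarry - Hadley - Ash: 7+26+8+25 = 66
Alder - Easton - Ash - Quarry - Hadley: 7+13+21+8 = 49
Alder - Easton - Ash - Hadley - Quarry: 7+13+25+8 = 53
Alder - Easton - Hadley - Quarry - Ash: 7+22+8+21 = 58
Alder - Easton - Hadley - Ash - Quarry: 7+22+25+21 = 75
Alder - Quarry - Easton - Ash - Hadley: 23+26+13+25 = 87
Alder - Quarry - Easton - Hadley - Ash: 23+26+22+25 = 96
Alder - Quarry - Ash - Easton - Hadley: 23+21+13+22 = 79
Alder - Quarry - Ash - Hadley - Easton: 23+21+25+22 = 91
Alder - Quarry - Hadley - Easton - Ash: 23+8+22+13 = 66
Alder - Quarry - Hadley - Ash - Easton: 23+8+25+13 = 69
Alder - Ash - Easton - Quarry - Hadley: 20+13+26+8 = 67
Alder - Ash - Easton - Hadley - Quarry: 20+13+22+8 = 63
… (10 more)
The minimum is 49.
One shortest path: Alder → Easton → Ash → Quarry → Hadley.

Minimum one-way distance = 49 blocks.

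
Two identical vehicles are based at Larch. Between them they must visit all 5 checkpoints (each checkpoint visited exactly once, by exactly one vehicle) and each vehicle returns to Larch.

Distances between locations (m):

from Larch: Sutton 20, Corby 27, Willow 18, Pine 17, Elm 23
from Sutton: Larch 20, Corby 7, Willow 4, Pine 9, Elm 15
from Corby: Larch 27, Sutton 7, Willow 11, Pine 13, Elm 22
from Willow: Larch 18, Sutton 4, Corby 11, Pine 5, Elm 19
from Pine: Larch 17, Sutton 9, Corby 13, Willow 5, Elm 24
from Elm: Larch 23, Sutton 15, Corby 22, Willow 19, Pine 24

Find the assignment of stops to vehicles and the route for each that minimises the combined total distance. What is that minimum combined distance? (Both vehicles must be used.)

105 m — the smallest possible combined total.

Try each way of splitting the stops between the two vehicles (each non-empty) and, for each split, find the best tour for each vehicle:
  {Sutton} + {Corby, Willow, Pine, Elm}: 40 + 78 = 118
  {Corby} + {Sutton, Willow, Pine, Elm}: 54 + 64 = 118
  {Sutton, Corby} + {Willow, Pine, Elm}: 54 + 64 = 118
  {Willow} + {Sutton, Corby, Pine, Elm}: 36 + 75 = 111
  {Sutton, Willow} + {Corby, Pine, Elm}: 42 + 75 = 117
  {Corby, Willow} + {Sutton, Pine, Elm}: 56 + 64 = 120
  … (15 splits in total)
  {Sutton, Corby, Willow, Pine} + {Elm}: 59 + 46 = 105  ← best
Best: vehicle 1 Larch → Willow → Sutton → Corby → Pine → Larch = 59; vehicle 2 Larch → Elm → Larch = 46; combined 105.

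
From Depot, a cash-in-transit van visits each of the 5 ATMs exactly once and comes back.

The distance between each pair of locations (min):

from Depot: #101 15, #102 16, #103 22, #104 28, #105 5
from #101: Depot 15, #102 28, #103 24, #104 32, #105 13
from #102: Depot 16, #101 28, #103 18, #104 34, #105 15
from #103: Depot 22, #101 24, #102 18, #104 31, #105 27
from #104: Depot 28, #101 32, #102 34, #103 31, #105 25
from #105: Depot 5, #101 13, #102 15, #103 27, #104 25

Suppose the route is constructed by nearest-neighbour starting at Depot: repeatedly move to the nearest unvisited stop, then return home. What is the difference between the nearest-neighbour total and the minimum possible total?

Excess over optimum: 7 min.

Depot: #105=5, #101=15, #102=16, #103=22, #104=28 ⇒ #105
#105: #101=13, #102=15, #104=25, #103=27 ⇒ #101
#101: #103=24, #102=28, #104=32 ⇒ #103
#103: #102=18, #104=31 ⇒ #102
#102: #104=34 ⇒ #104
NN route Depot → #105 → #101 → #103 → #102 → #104 → Depot costs 122.
Optimal: Depot → #102 → #103 → #104 → #101 → #105 → Depot costs 115 (by enumerating all 60 distinct tours).
Excess = 122 − 115 = 7.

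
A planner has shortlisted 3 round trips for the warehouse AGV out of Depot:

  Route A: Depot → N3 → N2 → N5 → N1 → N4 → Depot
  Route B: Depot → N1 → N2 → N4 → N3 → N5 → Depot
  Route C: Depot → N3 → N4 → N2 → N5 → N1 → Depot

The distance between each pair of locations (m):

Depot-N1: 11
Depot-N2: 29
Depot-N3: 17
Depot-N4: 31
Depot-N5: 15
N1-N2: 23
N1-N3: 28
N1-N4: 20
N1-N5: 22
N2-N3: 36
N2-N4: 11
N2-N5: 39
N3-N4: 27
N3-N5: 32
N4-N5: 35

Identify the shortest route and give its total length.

119 m — Route B is the shortest.

Route A: 17 + 36 + 39 + 22 + 20 + 31 = 165
Route B: 11 + 23 + 11 + 27 + 32 + 15 = 119
Route C: 17 + 27 + 11 + 39 + 22 + 11 = 127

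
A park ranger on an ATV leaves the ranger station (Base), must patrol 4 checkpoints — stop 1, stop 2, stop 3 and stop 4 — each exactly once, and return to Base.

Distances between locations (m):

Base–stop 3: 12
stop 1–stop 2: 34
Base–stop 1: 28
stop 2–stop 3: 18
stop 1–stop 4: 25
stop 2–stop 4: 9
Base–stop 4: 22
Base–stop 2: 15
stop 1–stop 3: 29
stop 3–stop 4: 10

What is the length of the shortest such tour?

Base-stop 1-stop 2-stop 3-stop 4-Base: 28+34+18+10+22 = 112
Base-stop 1-stop 2-stop 4-stop 3-Base: 28+34+9+10+12 = 93
Base-stop 1-stop 3-stop 2-stop 4-Base: 28+29+18+9+22 = 106
Base-stop 1-stop 3-stop 4-stop 2-Base: 28+29+10+9+15 = 91
Base-stop 1-stop 4-stop 2-stop 3-Base: 28+25+9+18+12 = 92
Base-stop 1-stop 4-stop 3-stop 2-Base: 28+25+10+18+15 = 96
Base-stop 2-stop 1-stop 3-stop 4-Base: 15+34+29+10+22 = 110
Base-stop 2-stop 1-stop 4-stop 3-Base: 15+34+25+10+12 = 96
Base-stop 2-stop 3-stop 1-stop 4-Base: 15+18+29+25+22 = 109
Base-stop 2-stop 4-stop 1-stop 3-Base: 15+9+25+29+12 = 90
Base-stop 3-stop 1-stop 2-stop 4-Base: 12+29+34+9+22 = 106
Base-stop 3-stop 2-stop 1-stop 4-Base: 12+18+34+25+22 = 111
The minimum is 90.
One optimal route: Base → stop 2 → stop 4 → stop 1 → stop 3 → Base (or its reverse).

Shortest round trip = 90 m.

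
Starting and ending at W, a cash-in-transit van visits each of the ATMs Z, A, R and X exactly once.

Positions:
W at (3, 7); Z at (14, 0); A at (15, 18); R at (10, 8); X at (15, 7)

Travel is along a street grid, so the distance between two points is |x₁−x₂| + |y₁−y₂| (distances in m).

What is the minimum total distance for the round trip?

With 4 stops there are 4!/2 = 12 distinct round trips (a route and its reverse cost the same).
W-Z-A-R-X-W: 18+19+15+6+12 = 70
W-Z-A-X-R-W: 18+19+11+6+8 = 62
W-Z-R-A-X-W: 18+12+15+11+12 = 68
W-Z-R-X-A-W: 18+12+6+11+23 = 70
W-Z-X-A-R-W: 18+8+11+15+8 = 60
W-Z-X-R-A-W: 18+8+6+15+23 = 70
W-A-Z-R-X-W: 23+19+12+6+12 = 72
W-A-Z-X-R-W: 23+19+8+6+8 = 64
W-A-R-Z-X-W: 23+15+12+8+12 = 70
W-A-X-Z-R-W: 23+11+8+12+8 = 62
W-R-Z-A-X-W: 8+12+19+11+12 = 62
W-R-A-Z-X-W: 8+15+19+8+12 = 62
The minimum is 60.
One optimal route: W → Z → X → A → R → W (or its reverse).

60 m — the shortest possible round trip.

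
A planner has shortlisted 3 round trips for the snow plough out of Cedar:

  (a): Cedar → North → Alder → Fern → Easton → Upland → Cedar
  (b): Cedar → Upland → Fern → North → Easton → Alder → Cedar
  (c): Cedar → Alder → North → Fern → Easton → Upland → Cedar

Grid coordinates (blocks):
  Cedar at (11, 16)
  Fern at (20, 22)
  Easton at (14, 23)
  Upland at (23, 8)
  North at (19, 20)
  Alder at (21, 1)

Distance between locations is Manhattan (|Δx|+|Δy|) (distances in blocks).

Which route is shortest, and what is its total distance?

(a): 12 + 21 + 22 + 7 + 24 + 20 = 106
(b): 20 + 17 + 3 + 8 + 29 + 25 = 102
(c): 25 + 21 + 3 + 7 + 24 + 20 = 100

Shortest is (c), total 100 blocks.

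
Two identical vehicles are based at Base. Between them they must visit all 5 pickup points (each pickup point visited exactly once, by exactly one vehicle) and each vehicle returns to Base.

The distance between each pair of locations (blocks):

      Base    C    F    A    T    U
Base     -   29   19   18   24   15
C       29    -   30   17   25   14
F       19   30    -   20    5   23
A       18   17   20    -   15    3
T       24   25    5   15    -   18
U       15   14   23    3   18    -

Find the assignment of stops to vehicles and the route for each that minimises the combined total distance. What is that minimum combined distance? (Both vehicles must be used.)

Minimum combined distance: 112 blocks.

Check every non-empty split of the stops between the two vehicles; for each half take its own optimal tour:
  {C} + {F, A, T, U}: 58 + 57 = 115
  {F} + {C, A, T, U}: 38 + 84 = 122
  {C, F} + {A, T, U}: 78 + 57 = 135
  {A} + {C, F, T, U}: 36 + 78 = 114
  {C, A} + {F, T, U}: 64 + 57 = 121
  {F, A} + {C, T, U}: 57 + 78 = 135
  … (15 splits in total)
  {F, T} + {C, A, U}: 48 + 64 = 112  ← best
Best: vehicle 1 Base → F → T → Base = 48; vehicle 2 Base → C → A → U → Base = 64; combined 112.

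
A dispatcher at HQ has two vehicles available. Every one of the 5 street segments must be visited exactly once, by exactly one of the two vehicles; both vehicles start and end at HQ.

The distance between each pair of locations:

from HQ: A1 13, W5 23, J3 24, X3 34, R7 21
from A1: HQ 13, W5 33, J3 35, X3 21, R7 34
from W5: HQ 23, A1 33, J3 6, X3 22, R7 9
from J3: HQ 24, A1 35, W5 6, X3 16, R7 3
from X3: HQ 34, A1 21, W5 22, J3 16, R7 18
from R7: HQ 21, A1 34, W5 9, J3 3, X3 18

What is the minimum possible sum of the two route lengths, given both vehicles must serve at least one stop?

Try each way of splitting the stops between the two vehicles (each non-empty) and, for each split, find the best tour for each vehicle:
  {A1} + {W5, J3, X3, R7}: 26 + 84 = 110
  {W5} + {A1, J3, X3, R7}: 46 + 74 = 120
  {A1, W5} + {J3, X3, R7}: 69 + 74 = 143
  {J3} + {A1, W5, X3, R7}: 48 + 84 = 132
  {A1, J3} + {W5, X3, R7}: 72 + 84 = 156
  {W5, J3} + {A1, X3, R7}: 53 + 73 = 126
  … (15 splits in total)
Best: vehicle 1 HQ → A1 → HQ = 26; vehicle 2 HQ → W5 → J3 → X3 → R7 → HQ = 84; combined 110.

110 — the smallest possible combined total.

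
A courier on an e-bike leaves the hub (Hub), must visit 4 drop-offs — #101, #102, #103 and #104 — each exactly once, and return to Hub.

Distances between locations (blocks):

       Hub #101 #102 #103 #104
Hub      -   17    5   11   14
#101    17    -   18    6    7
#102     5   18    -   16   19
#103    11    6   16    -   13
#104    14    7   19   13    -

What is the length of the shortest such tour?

With 4 stops there are 4!/2 = 12 distinct round trips (a route and its reverse cost the same).
Hub-#101-#102-#103-#104-Hub: 17+18+16+13+14 = 78
Hub-#101-#102-#104-#103-Hub: 17+18+19+13+11 = 78
Hub-#101-#103-#102-#104-Hub: 17+6+16+19+14 = 72
Hub-#101-#103-#104-#102-Hub: 17+6+13+19+5 = 60
Hub-#101-#104-#102-#103-Hub: 17+7+19+16+11 = 70
Hub-#101-#104-#103-#102-Hub: 17+7+13+16+5 = 58
Hub-#102-#101-#103-#104-Hub: 5+18+6+13+14 = 56
Hub-#102-#101-#104-#103-Hub: 5+18+7+13+11 = 54
Hub-#102-#103-#101-#104-Hub: 5+16+6+7+14 = 48
Hub-#102-#104-#101-#103-Hub: 5+19+7+6+11 = 48
Hub-#103-#101-#102-#104-Hub: 11+6+18+19+14 = 68
Hub-#103-#102-#101-#104-Hub: 11+16+18+7+14 = 66
The minimum is 48.
One optimal route: Hub → #102 → #103 → #101 → #104 → Hub (or its reverse).

Shortest round trip = 48 blocks.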